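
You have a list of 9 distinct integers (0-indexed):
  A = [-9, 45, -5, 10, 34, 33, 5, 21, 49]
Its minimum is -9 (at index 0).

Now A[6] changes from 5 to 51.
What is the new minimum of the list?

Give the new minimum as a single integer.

Old min = -9 (at index 0)
Change: A[6] 5 -> 51
Changed element was NOT the old min.
  New min = min(old_min, new_val) = min(-9, 51) = -9

Answer: -9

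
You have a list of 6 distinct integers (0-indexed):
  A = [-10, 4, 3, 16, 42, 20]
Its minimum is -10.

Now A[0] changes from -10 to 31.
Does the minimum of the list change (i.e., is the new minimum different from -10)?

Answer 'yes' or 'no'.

Answer: yes

Derivation:
Old min = -10
Change: A[0] -10 -> 31
Changed element was the min; new min must be rechecked.
New min = 3; changed? yes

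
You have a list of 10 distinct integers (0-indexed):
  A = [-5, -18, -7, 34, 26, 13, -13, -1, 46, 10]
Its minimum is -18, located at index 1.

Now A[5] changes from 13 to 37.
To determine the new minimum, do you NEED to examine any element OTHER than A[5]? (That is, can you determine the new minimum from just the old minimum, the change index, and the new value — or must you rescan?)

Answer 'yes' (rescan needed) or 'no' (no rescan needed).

Old min = -18 at index 1
Change at index 5: 13 -> 37
Index 5 was NOT the min. New min = min(-18, 37). No rescan of other elements needed.
Needs rescan: no

Answer: no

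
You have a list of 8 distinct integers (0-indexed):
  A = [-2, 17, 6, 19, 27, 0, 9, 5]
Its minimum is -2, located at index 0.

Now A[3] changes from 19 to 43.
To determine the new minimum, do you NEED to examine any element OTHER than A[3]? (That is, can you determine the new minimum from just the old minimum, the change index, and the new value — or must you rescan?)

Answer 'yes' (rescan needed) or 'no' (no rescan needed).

Answer: no

Derivation:
Old min = -2 at index 0
Change at index 3: 19 -> 43
Index 3 was NOT the min. New min = min(-2, 43). No rescan of other elements needed.
Needs rescan: no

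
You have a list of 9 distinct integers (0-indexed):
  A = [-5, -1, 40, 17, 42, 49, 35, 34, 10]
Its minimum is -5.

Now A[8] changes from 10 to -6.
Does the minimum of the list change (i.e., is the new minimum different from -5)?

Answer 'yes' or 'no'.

Answer: yes

Derivation:
Old min = -5
Change: A[8] 10 -> -6
Changed element was NOT the min; min changes only if -6 < -5.
New min = -6; changed? yes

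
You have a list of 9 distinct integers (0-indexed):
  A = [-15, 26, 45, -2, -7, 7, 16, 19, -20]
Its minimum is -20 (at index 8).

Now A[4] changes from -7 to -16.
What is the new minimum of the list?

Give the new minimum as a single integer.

Answer: -20

Derivation:
Old min = -20 (at index 8)
Change: A[4] -7 -> -16
Changed element was NOT the old min.
  New min = min(old_min, new_val) = min(-20, -16) = -20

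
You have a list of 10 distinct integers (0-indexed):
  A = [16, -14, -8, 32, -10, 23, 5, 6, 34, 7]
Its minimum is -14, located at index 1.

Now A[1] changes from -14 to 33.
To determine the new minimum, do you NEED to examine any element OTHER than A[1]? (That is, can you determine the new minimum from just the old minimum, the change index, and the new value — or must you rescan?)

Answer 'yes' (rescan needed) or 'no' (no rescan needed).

Old min = -14 at index 1
Change at index 1: -14 -> 33
Index 1 WAS the min and new value 33 > old min -14. Must rescan other elements to find the new min.
Needs rescan: yes

Answer: yes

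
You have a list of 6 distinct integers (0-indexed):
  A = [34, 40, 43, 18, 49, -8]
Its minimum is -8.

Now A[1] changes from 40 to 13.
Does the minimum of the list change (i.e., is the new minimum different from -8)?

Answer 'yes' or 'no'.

Answer: no

Derivation:
Old min = -8
Change: A[1] 40 -> 13
Changed element was NOT the min; min changes only if 13 < -8.
New min = -8; changed? no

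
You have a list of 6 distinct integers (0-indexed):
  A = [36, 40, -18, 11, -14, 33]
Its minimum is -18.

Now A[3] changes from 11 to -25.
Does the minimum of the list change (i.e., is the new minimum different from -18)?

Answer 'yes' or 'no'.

Old min = -18
Change: A[3] 11 -> -25
Changed element was NOT the min; min changes only if -25 < -18.
New min = -25; changed? yes

Answer: yes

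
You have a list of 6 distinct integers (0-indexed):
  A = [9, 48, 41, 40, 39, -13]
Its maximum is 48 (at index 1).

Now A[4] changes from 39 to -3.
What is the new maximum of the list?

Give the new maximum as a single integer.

Old max = 48 (at index 1)
Change: A[4] 39 -> -3
Changed element was NOT the old max.
  New max = max(old_max, new_val) = max(48, -3) = 48

Answer: 48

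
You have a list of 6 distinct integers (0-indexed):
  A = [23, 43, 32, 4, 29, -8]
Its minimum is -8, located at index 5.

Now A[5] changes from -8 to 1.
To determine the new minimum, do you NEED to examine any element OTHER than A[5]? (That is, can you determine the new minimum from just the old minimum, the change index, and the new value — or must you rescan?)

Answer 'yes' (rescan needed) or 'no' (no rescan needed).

Answer: yes

Derivation:
Old min = -8 at index 5
Change at index 5: -8 -> 1
Index 5 WAS the min and new value 1 > old min -8. Must rescan other elements to find the new min.
Needs rescan: yes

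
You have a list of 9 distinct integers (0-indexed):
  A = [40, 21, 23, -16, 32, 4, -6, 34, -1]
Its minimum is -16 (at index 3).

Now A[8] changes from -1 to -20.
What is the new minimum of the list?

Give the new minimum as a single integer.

Answer: -20

Derivation:
Old min = -16 (at index 3)
Change: A[8] -1 -> -20
Changed element was NOT the old min.
  New min = min(old_min, new_val) = min(-16, -20) = -20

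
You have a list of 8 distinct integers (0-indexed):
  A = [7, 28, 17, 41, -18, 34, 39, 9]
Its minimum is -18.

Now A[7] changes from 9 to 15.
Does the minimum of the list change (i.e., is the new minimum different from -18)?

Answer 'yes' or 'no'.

Old min = -18
Change: A[7] 9 -> 15
Changed element was NOT the min; min changes only if 15 < -18.
New min = -18; changed? no

Answer: no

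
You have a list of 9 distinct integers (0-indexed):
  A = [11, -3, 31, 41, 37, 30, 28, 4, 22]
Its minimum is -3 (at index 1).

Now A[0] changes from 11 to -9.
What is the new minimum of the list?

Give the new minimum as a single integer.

Old min = -3 (at index 1)
Change: A[0] 11 -> -9
Changed element was NOT the old min.
  New min = min(old_min, new_val) = min(-3, -9) = -9

Answer: -9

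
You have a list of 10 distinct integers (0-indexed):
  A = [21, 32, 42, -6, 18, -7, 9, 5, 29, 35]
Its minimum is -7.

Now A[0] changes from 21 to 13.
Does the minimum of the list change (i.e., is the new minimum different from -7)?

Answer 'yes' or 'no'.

Old min = -7
Change: A[0] 21 -> 13
Changed element was NOT the min; min changes only if 13 < -7.
New min = -7; changed? no

Answer: no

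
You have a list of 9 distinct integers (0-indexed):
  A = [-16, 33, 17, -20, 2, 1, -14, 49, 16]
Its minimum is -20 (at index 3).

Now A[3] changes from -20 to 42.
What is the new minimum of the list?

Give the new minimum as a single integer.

Old min = -20 (at index 3)
Change: A[3] -20 -> 42
Changed element WAS the min. Need to check: is 42 still <= all others?
  Min of remaining elements: -16
  New min = min(42, -16) = -16

Answer: -16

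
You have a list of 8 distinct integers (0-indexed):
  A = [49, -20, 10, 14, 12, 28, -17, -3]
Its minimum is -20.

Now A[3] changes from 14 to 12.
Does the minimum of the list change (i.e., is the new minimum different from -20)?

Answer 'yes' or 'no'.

Answer: no

Derivation:
Old min = -20
Change: A[3] 14 -> 12
Changed element was NOT the min; min changes only if 12 < -20.
New min = -20; changed? no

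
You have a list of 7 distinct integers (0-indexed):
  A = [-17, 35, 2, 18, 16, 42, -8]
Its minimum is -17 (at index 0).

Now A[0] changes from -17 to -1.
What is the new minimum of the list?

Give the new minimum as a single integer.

Old min = -17 (at index 0)
Change: A[0] -17 -> -1
Changed element WAS the min. Need to check: is -1 still <= all others?
  Min of remaining elements: -8
  New min = min(-1, -8) = -8

Answer: -8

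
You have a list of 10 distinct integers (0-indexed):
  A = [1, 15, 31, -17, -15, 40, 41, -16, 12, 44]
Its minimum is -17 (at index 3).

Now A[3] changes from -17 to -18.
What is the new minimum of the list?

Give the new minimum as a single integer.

Answer: -18

Derivation:
Old min = -17 (at index 3)
Change: A[3] -17 -> -18
Changed element WAS the min. Need to check: is -18 still <= all others?
  Min of remaining elements: -16
  New min = min(-18, -16) = -18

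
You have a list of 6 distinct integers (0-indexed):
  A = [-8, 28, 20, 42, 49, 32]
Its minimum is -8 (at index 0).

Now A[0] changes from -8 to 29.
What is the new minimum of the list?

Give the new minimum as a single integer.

Answer: 20

Derivation:
Old min = -8 (at index 0)
Change: A[0] -8 -> 29
Changed element WAS the min. Need to check: is 29 still <= all others?
  Min of remaining elements: 20
  New min = min(29, 20) = 20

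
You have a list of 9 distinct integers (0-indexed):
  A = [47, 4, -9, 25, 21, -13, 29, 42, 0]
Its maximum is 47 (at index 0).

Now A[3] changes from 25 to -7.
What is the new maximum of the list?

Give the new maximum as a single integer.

Answer: 47

Derivation:
Old max = 47 (at index 0)
Change: A[3] 25 -> -7
Changed element was NOT the old max.
  New max = max(old_max, new_val) = max(47, -7) = 47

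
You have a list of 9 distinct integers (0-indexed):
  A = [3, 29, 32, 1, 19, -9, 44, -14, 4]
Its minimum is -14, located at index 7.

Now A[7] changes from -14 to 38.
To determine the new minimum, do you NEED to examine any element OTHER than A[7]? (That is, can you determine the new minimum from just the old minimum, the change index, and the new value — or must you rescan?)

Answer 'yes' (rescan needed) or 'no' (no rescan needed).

Old min = -14 at index 7
Change at index 7: -14 -> 38
Index 7 WAS the min and new value 38 > old min -14. Must rescan other elements to find the new min.
Needs rescan: yes

Answer: yes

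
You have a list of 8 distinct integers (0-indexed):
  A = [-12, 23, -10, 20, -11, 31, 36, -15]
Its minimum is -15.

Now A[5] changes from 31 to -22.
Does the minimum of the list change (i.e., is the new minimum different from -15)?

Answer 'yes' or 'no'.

Old min = -15
Change: A[5] 31 -> -22
Changed element was NOT the min; min changes only if -22 < -15.
New min = -22; changed? yes

Answer: yes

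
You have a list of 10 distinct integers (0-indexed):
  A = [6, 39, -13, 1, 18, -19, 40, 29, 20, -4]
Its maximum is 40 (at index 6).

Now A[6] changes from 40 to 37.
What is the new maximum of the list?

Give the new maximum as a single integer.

Answer: 39

Derivation:
Old max = 40 (at index 6)
Change: A[6] 40 -> 37
Changed element WAS the max -> may need rescan.
  Max of remaining elements: 39
  New max = max(37, 39) = 39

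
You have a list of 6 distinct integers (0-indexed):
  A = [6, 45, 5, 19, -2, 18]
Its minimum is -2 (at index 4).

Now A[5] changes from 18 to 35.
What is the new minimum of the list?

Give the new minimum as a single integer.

Answer: -2

Derivation:
Old min = -2 (at index 4)
Change: A[5] 18 -> 35
Changed element was NOT the old min.
  New min = min(old_min, new_val) = min(-2, 35) = -2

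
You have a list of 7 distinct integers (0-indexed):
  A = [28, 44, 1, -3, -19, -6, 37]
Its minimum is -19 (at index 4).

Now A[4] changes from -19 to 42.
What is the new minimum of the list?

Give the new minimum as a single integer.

Answer: -6

Derivation:
Old min = -19 (at index 4)
Change: A[4] -19 -> 42
Changed element WAS the min. Need to check: is 42 still <= all others?
  Min of remaining elements: -6
  New min = min(42, -6) = -6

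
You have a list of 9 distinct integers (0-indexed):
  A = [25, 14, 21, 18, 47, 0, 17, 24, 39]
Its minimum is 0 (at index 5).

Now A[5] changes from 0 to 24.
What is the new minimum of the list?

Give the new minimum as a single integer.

Answer: 14

Derivation:
Old min = 0 (at index 5)
Change: A[5] 0 -> 24
Changed element WAS the min. Need to check: is 24 still <= all others?
  Min of remaining elements: 14
  New min = min(24, 14) = 14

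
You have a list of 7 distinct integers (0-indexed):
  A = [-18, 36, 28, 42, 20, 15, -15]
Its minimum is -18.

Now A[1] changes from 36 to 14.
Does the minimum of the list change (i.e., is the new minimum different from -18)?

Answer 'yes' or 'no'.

Old min = -18
Change: A[1] 36 -> 14
Changed element was NOT the min; min changes only if 14 < -18.
New min = -18; changed? no

Answer: no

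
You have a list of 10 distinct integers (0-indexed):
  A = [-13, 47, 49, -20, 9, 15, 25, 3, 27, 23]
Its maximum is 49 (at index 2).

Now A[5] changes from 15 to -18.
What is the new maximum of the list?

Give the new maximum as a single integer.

Old max = 49 (at index 2)
Change: A[5] 15 -> -18
Changed element was NOT the old max.
  New max = max(old_max, new_val) = max(49, -18) = 49

Answer: 49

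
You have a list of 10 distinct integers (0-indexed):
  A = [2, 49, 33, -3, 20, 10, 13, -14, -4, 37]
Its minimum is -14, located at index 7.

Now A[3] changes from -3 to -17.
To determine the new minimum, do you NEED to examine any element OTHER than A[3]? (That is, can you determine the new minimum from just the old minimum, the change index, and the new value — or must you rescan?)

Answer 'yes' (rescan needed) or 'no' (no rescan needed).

Answer: no

Derivation:
Old min = -14 at index 7
Change at index 3: -3 -> -17
Index 3 was NOT the min. New min = min(-14, -17). No rescan of other elements needed.
Needs rescan: no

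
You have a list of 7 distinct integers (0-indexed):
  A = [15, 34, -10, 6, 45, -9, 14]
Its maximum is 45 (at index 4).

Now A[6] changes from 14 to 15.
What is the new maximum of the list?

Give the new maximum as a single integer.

Old max = 45 (at index 4)
Change: A[6] 14 -> 15
Changed element was NOT the old max.
  New max = max(old_max, new_val) = max(45, 15) = 45

Answer: 45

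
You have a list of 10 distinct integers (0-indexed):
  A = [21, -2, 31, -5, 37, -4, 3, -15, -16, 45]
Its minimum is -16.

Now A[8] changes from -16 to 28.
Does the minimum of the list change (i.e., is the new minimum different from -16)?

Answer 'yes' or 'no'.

Old min = -16
Change: A[8] -16 -> 28
Changed element was the min; new min must be rechecked.
New min = -15; changed? yes

Answer: yes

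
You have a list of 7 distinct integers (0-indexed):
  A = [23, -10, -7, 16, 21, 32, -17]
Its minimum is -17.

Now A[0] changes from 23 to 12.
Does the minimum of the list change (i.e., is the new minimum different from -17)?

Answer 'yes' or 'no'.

Old min = -17
Change: A[0] 23 -> 12
Changed element was NOT the min; min changes only if 12 < -17.
New min = -17; changed? no

Answer: no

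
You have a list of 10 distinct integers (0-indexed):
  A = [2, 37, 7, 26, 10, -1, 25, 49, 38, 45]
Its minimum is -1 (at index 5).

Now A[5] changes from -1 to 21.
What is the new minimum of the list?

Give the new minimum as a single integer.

Old min = -1 (at index 5)
Change: A[5] -1 -> 21
Changed element WAS the min. Need to check: is 21 still <= all others?
  Min of remaining elements: 2
  New min = min(21, 2) = 2

Answer: 2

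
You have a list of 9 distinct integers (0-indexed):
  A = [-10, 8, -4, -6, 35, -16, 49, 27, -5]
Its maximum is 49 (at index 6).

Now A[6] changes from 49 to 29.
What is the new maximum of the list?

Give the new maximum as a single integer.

Answer: 35

Derivation:
Old max = 49 (at index 6)
Change: A[6] 49 -> 29
Changed element WAS the max -> may need rescan.
  Max of remaining elements: 35
  New max = max(29, 35) = 35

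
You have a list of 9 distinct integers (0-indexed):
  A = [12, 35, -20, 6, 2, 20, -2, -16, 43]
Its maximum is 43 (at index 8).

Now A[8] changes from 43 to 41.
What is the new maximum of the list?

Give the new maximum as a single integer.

Answer: 41

Derivation:
Old max = 43 (at index 8)
Change: A[8] 43 -> 41
Changed element WAS the max -> may need rescan.
  Max of remaining elements: 35
  New max = max(41, 35) = 41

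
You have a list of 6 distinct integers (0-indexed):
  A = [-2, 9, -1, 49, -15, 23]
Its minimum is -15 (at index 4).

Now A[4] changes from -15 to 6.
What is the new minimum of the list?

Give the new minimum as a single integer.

Answer: -2

Derivation:
Old min = -15 (at index 4)
Change: A[4] -15 -> 6
Changed element WAS the min. Need to check: is 6 still <= all others?
  Min of remaining elements: -2
  New min = min(6, -2) = -2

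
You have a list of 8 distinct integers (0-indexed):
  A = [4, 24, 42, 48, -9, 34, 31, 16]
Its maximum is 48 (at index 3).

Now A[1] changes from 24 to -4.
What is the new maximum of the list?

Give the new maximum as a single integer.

Answer: 48

Derivation:
Old max = 48 (at index 3)
Change: A[1] 24 -> -4
Changed element was NOT the old max.
  New max = max(old_max, new_val) = max(48, -4) = 48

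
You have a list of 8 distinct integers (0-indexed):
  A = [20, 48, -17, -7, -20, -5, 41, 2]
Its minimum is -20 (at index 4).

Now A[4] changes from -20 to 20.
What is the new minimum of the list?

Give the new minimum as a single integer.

Answer: -17

Derivation:
Old min = -20 (at index 4)
Change: A[4] -20 -> 20
Changed element WAS the min. Need to check: is 20 still <= all others?
  Min of remaining elements: -17
  New min = min(20, -17) = -17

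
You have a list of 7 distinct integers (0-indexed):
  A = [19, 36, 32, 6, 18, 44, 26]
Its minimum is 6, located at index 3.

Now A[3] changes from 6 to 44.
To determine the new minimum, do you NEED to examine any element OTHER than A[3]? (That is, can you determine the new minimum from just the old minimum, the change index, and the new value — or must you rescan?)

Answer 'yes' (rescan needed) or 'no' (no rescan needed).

Old min = 6 at index 3
Change at index 3: 6 -> 44
Index 3 WAS the min and new value 44 > old min 6. Must rescan other elements to find the new min.
Needs rescan: yes

Answer: yes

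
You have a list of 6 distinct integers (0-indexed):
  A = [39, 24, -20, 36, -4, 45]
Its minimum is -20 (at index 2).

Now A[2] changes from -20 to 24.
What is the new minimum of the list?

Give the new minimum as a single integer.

Answer: -4

Derivation:
Old min = -20 (at index 2)
Change: A[2] -20 -> 24
Changed element WAS the min. Need to check: is 24 still <= all others?
  Min of remaining elements: -4
  New min = min(24, -4) = -4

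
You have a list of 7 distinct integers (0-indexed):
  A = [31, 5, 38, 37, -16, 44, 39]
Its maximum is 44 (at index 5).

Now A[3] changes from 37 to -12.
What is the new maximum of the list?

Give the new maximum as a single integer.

Old max = 44 (at index 5)
Change: A[3] 37 -> -12
Changed element was NOT the old max.
  New max = max(old_max, new_val) = max(44, -12) = 44

Answer: 44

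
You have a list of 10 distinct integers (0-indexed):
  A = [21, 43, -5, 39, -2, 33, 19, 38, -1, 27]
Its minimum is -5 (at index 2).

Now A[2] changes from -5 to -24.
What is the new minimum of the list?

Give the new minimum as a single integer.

Old min = -5 (at index 2)
Change: A[2] -5 -> -24
Changed element WAS the min. Need to check: is -24 still <= all others?
  Min of remaining elements: -2
  New min = min(-24, -2) = -24

Answer: -24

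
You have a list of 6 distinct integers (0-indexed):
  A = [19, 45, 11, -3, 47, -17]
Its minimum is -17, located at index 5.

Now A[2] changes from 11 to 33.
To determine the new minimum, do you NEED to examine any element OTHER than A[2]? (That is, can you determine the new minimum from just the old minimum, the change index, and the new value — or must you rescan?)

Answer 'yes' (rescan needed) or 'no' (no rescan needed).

Old min = -17 at index 5
Change at index 2: 11 -> 33
Index 2 was NOT the min. New min = min(-17, 33). No rescan of other elements needed.
Needs rescan: no

Answer: no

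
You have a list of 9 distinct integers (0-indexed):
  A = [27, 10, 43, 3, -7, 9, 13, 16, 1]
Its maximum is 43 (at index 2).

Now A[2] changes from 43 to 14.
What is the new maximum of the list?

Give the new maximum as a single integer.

Old max = 43 (at index 2)
Change: A[2] 43 -> 14
Changed element WAS the max -> may need rescan.
  Max of remaining elements: 27
  New max = max(14, 27) = 27

Answer: 27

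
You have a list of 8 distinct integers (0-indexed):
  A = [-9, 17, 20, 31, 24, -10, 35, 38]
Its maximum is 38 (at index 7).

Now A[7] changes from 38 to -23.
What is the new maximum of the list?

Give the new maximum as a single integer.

Old max = 38 (at index 7)
Change: A[7] 38 -> -23
Changed element WAS the max -> may need rescan.
  Max of remaining elements: 35
  New max = max(-23, 35) = 35

Answer: 35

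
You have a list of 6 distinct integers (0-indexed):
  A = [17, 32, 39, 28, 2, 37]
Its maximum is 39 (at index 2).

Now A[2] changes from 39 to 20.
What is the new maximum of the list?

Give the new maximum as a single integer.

Old max = 39 (at index 2)
Change: A[2] 39 -> 20
Changed element WAS the max -> may need rescan.
  Max of remaining elements: 37
  New max = max(20, 37) = 37

Answer: 37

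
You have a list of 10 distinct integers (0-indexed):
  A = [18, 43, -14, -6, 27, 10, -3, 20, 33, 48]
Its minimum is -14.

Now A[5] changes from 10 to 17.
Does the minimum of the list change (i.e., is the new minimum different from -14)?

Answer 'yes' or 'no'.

Old min = -14
Change: A[5] 10 -> 17
Changed element was NOT the min; min changes only if 17 < -14.
New min = -14; changed? no

Answer: no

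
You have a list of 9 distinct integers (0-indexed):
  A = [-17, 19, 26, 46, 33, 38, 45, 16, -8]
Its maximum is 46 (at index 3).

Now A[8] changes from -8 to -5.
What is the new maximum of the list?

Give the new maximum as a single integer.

Old max = 46 (at index 3)
Change: A[8] -8 -> -5
Changed element was NOT the old max.
  New max = max(old_max, new_val) = max(46, -5) = 46

Answer: 46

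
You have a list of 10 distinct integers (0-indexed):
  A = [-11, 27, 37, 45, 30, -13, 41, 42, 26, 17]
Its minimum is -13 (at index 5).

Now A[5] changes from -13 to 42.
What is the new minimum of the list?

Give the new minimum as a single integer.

Answer: -11

Derivation:
Old min = -13 (at index 5)
Change: A[5] -13 -> 42
Changed element WAS the min. Need to check: is 42 still <= all others?
  Min of remaining elements: -11
  New min = min(42, -11) = -11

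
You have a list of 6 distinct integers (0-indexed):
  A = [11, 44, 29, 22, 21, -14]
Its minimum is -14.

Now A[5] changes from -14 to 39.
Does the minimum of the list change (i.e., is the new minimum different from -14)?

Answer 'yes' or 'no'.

Old min = -14
Change: A[5] -14 -> 39
Changed element was the min; new min must be rechecked.
New min = 11; changed? yes

Answer: yes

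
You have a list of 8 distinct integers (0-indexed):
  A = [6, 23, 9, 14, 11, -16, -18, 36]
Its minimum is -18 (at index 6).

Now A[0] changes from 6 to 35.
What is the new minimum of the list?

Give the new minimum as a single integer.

Answer: -18

Derivation:
Old min = -18 (at index 6)
Change: A[0] 6 -> 35
Changed element was NOT the old min.
  New min = min(old_min, new_val) = min(-18, 35) = -18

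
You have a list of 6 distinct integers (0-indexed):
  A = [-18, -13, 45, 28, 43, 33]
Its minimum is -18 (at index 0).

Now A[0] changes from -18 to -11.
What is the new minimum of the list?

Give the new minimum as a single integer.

Answer: -13

Derivation:
Old min = -18 (at index 0)
Change: A[0] -18 -> -11
Changed element WAS the min. Need to check: is -11 still <= all others?
  Min of remaining elements: -13
  New min = min(-11, -13) = -13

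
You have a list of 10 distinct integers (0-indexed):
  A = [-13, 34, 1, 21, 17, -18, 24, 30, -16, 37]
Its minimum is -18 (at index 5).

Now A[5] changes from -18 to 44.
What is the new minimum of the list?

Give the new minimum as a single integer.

Answer: -16

Derivation:
Old min = -18 (at index 5)
Change: A[5] -18 -> 44
Changed element WAS the min. Need to check: is 44 still <= all others?
  Min of remaining elements: -16
  New min = min(44, -16) = -16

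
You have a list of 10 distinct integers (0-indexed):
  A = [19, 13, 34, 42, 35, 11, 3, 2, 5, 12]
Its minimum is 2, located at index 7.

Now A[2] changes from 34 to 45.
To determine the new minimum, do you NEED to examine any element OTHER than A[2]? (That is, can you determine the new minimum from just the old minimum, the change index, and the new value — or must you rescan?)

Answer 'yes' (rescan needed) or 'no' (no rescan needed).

Old min = 2 at index 7
Change at index 2: 34 -> 45
Index 2 was NOT the min. New min = min(2, 45). No rescan of other elements needed.
Needs rescan: no

Answer: no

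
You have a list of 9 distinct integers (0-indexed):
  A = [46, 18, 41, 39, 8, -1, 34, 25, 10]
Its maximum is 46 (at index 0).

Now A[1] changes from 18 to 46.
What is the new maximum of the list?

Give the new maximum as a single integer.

Old max = 46 (at index 0)
Change: A[1] 18 -> 46
Changed element was NOT the old max.
  New max = max(old_max, new_val) = max(46, 46) = 46

Answer: 46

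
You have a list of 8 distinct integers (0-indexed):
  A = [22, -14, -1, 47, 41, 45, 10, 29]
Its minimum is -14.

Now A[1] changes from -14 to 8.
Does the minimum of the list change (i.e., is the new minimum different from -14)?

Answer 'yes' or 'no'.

Answer: yes

Derivation:
Old min = -14
Change: A[1] -14 -> 8
Changed element was the min; new min must be rechecked.
New min = -1; changed? yes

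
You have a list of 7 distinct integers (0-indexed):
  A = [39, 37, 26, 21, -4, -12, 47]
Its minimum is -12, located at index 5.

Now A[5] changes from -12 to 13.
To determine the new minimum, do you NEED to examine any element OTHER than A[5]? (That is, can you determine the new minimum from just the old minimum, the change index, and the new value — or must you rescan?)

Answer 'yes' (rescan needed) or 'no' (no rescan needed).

Old min = -12 at index 5
Change at index 5: -12 -> 13
Index 5 WAS the min and new value 13 > old min -12. Must rescan other elements to find the new min.
Needs rescan: yes

Answer: yes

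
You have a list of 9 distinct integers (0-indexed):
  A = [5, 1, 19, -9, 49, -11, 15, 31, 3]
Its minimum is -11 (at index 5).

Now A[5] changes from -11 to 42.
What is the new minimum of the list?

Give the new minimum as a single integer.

Answer: -9

Derivation:
Old min = -11 (at index 5)
Change: A[5] -11 -> 42
Changed element WAS the min. Need to check: is 42 still <= all others?
  Min of remaining elements: -9
  New min = min(42, -9) = -9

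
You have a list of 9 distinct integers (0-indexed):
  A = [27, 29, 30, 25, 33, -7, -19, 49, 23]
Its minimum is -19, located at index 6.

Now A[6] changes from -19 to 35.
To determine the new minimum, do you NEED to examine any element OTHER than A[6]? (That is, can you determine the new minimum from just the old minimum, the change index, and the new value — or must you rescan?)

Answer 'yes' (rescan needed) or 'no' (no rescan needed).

Answer: yes

Derivation:
Old min = -19 at index 6
Change at index 6: -19 -> 35
Index 6 WAS the min and new value 35 > old min -19. Must rescan other elements to find the new min.
Needs rescan: yes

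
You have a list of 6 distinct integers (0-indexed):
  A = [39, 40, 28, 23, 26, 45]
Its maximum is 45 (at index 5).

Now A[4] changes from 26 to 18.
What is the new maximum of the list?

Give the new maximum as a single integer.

Answer: 45

Derivation:
Old max = 45 (at index 5)
Change: A[4] 26 -> 18
Changed element was NOT the old max.
  New max = max(old_max, new_val) = max(45, 18) = 45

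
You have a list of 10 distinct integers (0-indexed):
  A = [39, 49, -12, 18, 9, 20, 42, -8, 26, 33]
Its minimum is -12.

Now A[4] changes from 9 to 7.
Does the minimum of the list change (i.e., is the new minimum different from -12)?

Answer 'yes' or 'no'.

Answer: no

Derivation:
Old min = -12
Change: A[4] 9 -> 7
Changed element was NOT the min; min changes only if 7 < -12.
New min = -12; changed? no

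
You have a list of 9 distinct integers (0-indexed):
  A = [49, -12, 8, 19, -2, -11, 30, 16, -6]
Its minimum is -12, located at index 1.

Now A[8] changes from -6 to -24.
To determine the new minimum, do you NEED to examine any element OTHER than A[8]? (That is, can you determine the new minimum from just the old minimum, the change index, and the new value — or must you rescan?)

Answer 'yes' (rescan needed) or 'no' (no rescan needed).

Answer: no

Derivation:
Old min = -12 at index 1
Change at index 8: -6 -> -24
Index 8 was NOT the min. New min = min(-12, -24). No rescan of other elements needed.
Needs rescan: no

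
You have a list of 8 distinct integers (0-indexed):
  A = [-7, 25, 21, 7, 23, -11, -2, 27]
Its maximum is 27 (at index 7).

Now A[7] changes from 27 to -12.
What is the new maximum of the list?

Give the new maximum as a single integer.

Answer: 25

Derivation:
Old max = 27 (at index 7)
Change: A[7] 27 -> -12
Changed element WAS the max -> may need rescan.
  Max of remaining elements: 25
  New max = max(-12, 25) = 25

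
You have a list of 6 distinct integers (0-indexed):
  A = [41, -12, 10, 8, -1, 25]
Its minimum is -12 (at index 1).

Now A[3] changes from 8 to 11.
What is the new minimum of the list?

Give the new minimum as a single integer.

Old min = -12 (at index 1)
Change: A[3] 8 -> 11
Changed element was NOT the old min.
  New min = min(old_min, new_val) = min(-12, 11) = -12

Answer: -12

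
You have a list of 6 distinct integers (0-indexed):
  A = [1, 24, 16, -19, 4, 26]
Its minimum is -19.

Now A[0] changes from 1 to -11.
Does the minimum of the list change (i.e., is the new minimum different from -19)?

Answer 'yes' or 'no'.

Answer: no

Derivation:
Old min = -19
Change: A[0] 1 -> -11
Changed element was NOT the min; min changes only if -11 < -19.
New min = -19; changed? no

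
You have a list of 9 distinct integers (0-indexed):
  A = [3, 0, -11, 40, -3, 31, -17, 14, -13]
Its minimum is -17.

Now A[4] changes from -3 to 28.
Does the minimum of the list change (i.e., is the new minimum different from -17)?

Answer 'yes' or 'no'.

Answer: no

Derivation:
Old min = -17
Change: A[4] -3 -> 28
Changed element was NOT the min; min changes only if 28 < -17.
New min = -17; changed? no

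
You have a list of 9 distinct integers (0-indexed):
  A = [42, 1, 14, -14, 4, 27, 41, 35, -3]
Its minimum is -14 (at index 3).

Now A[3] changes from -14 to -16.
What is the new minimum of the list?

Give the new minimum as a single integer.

Answer: -16

Derivation:
Old min = -14 (at index 3)
Change: A[3] -14 -> -16
Changed element WAS the min. Need to check: is -16 still <= all others?
  Min of remaining elements: -3
  New min = min(-16, -3) = -16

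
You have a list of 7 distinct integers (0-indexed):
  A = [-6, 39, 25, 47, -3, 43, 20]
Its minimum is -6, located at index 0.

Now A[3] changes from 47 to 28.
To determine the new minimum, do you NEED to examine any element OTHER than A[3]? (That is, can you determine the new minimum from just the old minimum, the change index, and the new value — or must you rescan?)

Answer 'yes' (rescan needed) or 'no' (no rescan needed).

Old min = -6 at index 0
Change at index 3: 47 -> 28
Index 3 was NOT the min. New min = min(-6, 28). No rescan of other elements needed.
Needs rescan: no

Answer: no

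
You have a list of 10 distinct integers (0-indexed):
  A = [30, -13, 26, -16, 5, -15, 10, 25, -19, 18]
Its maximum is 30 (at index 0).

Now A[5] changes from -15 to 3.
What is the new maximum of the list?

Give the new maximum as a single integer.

Old max = 30 (at index 0)
Change: A[5] -15 -> 3
Changed element was NOT the old max.
  New max = max(old_max, new_val) = max(30, 3) = 30

Answer: 30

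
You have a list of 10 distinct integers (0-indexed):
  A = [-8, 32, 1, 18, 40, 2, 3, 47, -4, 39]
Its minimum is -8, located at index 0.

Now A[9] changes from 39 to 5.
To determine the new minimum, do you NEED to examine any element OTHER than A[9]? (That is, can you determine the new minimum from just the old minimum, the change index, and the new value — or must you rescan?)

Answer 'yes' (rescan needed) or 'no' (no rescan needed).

Answer: no

Derivation:
Old min = -8 at index 0
Change at index 9: 39 -> 5
Index 9 was NOT the min. New min = min(-8, 5). No rescan of other elements needed.
Needs rescan: no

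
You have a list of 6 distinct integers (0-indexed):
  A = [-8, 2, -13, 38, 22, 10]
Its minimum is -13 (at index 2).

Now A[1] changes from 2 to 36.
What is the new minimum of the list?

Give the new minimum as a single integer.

Answer: -13

Derivation:
Old min = -13 (at index 2)
Change: A[1] 2 -> 36
Changed element was NOT the old min.
  New min = min(old_min, new_val) = min(-13, 36) = -13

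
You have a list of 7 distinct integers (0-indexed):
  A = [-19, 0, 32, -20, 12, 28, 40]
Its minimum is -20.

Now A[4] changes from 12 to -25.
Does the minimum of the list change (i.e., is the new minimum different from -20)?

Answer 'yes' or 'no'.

Answer: yes

Derivation:
Old min = -20
Change: A[4] 12 -> -25
Changed element was NOT the min; min changes only if -25 < -20.
New min = -25; changed? yes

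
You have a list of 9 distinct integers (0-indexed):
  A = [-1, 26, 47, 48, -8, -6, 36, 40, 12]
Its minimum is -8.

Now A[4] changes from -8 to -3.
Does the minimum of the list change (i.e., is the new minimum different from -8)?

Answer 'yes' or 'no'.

Old min = -8
Change: A[4] -8 -> -3
Changed element was the min; new min must be rechecked.
New min = -6; changed? yes

Answer: yes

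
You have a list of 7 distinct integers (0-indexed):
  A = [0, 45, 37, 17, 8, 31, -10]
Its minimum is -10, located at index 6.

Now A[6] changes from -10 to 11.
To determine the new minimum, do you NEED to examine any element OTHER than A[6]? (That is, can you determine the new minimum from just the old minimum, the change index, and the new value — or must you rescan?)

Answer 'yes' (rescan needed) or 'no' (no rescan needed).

Answer: yes

Derivation:
Old min = -10 at index 6
Change at index 6: -10 -> 11
Index 6 WAS the min and new value 11 > old min -10. Must rescan other elements to find the new min.
Needs rescan: yes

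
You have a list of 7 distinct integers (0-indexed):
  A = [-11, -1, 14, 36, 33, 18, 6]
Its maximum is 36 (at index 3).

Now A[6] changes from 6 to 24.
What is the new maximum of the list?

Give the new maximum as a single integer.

Old max = 36 (at index 3)
Change: A[6] 6 -> 24
Changed element was NOT the old max.
  New max = max(old_max, new_val) = max(36, 24) = 36

Answer: 36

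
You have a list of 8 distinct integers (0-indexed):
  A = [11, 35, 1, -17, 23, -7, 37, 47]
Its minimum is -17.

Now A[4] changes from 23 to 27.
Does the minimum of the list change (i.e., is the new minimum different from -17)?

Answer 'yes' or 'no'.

Old min = -17
Change: A[4] 23 -> 27
Changed element was NOT the min; min changes only if 27 < -17.
New min = -17; changed? no

Answer: no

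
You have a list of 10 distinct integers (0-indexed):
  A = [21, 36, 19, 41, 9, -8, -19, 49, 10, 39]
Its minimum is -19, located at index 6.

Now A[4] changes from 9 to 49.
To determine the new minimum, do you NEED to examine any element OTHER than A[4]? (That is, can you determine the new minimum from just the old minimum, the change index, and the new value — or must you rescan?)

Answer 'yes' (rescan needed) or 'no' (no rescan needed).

Answer: no

Derivation:
Old min = -19 at index 6
Change at index 4: 9 -> 49
Index 4 was NOT the min. New min = min(-19, 49). No rescan of other elements needed.
Needs rescan: no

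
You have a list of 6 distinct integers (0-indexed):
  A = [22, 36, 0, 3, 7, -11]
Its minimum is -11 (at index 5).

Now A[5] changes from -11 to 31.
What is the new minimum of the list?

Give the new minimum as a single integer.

Old min = -11 (at index 5)
Change: A[5] -11 -> 31
Changed element WAS the min. Need to check: is 31 still <= all others?
  Min of remaining elements: 0
  New min = min(31, 0) = 0

Answer: 0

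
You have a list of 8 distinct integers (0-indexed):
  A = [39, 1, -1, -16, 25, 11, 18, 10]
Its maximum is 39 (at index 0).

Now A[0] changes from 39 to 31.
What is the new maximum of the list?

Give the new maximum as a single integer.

Answer: 31

Derivation:
Old max = 39 (at index 0)
Change: A[0] 39 -> 31
Changed element WAS the max -> may need rescan.
  Max of remaining elements: 25
  New max = max(31, 25) = 31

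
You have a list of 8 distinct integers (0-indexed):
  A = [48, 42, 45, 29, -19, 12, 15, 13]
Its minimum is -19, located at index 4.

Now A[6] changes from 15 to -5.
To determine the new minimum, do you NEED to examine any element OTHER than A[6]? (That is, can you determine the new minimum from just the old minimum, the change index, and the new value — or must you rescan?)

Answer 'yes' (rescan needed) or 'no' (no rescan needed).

Old min = -19 at index 4
Change at index 6: 15 -> -5
Index 6 was NOT the min. New min = min(-19, -5). No rescan of other elements needed.
Needs rescan: no

Answer: no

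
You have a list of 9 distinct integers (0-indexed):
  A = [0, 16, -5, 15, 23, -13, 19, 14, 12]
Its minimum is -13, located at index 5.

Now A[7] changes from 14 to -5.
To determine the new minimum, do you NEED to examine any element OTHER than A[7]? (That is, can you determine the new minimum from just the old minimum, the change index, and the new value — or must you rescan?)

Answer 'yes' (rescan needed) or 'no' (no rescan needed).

Old min = -13 at index 5
Change at index 7: 14 -> -5
Index 7 was NOT the min. New min = min(-13, -5). No rescan of other elements needed.
Needs rescan: no

Answer: no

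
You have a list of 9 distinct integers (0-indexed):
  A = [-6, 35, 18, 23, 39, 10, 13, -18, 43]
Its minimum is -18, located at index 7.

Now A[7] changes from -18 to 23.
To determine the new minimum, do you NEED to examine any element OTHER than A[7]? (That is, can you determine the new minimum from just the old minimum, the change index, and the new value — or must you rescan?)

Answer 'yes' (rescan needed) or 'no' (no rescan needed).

Answer: yes

Derivation:
Old min = -18 at index 7
Change at index 7: -18 -> 23
Index 7 WAS the min and new value 23 > old min -18. Must rescan other elements to find the new min.
Needs rescan: yes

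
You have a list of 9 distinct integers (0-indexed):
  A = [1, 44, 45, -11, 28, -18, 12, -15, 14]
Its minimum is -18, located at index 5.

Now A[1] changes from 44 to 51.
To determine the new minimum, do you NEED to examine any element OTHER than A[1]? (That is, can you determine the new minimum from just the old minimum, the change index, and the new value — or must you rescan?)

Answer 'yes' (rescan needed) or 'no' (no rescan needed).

Answer: no

Derivation:
Old min = -18 at index 5
Change at index 1: 44 -> 51
Index 1 was NOT the min. New min = min(-18, 51). No rescan of other elements needed.
Needs rescan: no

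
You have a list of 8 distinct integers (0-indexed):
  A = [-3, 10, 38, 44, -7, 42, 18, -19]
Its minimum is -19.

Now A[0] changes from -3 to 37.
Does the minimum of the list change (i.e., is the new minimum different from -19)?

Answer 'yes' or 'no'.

Old min = -19
Change: A[0] -3 -> 37
Changed element was NOT the min; min changes only if 37 < -19.
New min = -19; changed? no

Answer: no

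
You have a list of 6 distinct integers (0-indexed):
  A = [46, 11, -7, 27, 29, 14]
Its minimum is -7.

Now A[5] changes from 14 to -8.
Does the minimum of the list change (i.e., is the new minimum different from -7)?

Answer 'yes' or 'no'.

Answer: yes

Derivation:
Old min = -7
Change: A[5] 14 -> -8
Changed element was NOT the min; min changes only if -8 < -7.
New min = -8; changed? yes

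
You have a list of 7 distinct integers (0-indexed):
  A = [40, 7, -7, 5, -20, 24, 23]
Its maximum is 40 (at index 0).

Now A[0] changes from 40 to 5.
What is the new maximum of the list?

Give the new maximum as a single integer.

Old max = 40 (at index 0)
Change: A[0] 40 -> 5
Changed element WAS the max -> may need rescan.
  Max of remaining elements: 24
  New max = max(5, 24) = 24

Answer: 24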